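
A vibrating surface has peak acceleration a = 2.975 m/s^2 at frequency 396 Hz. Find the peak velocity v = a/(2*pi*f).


omega = 2*pi*f = 2*pi*396 = 2488.14 rad/s
v = a / omega = 2.975 / 2488.14 = 0.0011957 m/s


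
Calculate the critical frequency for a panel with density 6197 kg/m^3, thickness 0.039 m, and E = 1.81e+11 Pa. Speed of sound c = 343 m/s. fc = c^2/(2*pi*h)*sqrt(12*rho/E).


12*rho/E = 12*6197/1.81e+11 = 4.10851e-07
sqrt(12*rho/E) = sqrt(4.10851e-07) = 0.000640977
c^2/(2*pi*h) = 343^2/(2*pi*0.039) = 480113
fc = 480113 * 0.000640977 = 307.74 Hz


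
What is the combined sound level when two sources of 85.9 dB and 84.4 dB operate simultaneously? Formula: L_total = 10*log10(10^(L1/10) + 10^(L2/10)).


10^(85.9/10) = 3.89045e+08
10^(84.4/10) = 2.75423e+08
Sum = 3.89045e+08 + 2.75423e+08 = 6.64468e+08
L_total = 10*log10(6.64468e+08) = 88.225 dB


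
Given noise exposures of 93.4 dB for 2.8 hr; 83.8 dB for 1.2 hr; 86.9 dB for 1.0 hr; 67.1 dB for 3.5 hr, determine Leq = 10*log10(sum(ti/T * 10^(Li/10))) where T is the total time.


T_total = 2.8 + 1.2 + 1.0 + 3.5 = 8.5 hr
(2.8/8.5) * 10^(93.4/10) = 7.20674e+08
(1.2/8.5) * 10^(83.8/10) = 3.38659e+07
(1.0/8.5) * 10^(86.9/10) = 5.7621e+07
(3.5/8.5) * 10^(67.1/10) = 2.11178e+06
Sum = 7.20674e+08 + 3.38659e+07 + 5.7621e+07 + 2.11178e+06 = 8.14273e+08
Leq = 10*log10(8.14273e+08) = 89.108 dB


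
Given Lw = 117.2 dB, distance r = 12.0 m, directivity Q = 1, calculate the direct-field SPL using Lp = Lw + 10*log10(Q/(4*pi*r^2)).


4*pi*r^2 = 4*pi*12.0^2 = 1809.56 m^2
Q / (4*pi*r^2) = 1 / 1809.56 = 0.000552621
Lp = 117.2 + 10*log10(0.000552621) = 84.624 dB


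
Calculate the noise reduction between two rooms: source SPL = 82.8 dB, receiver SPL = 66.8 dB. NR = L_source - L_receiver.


NR = L_source - L_receiver (difference between source and receiving room levels)
NR = 82.8 - 66.8 = 16 dB


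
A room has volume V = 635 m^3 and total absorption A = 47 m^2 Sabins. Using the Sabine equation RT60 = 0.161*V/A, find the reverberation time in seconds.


RT60 = 0.161 * 635 / 47 = 2.1752 s


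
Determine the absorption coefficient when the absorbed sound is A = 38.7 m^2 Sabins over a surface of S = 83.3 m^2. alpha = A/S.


Absorption coefficient = absorbed power / incident power
alpha = A / S = 38.7 / 83.3 = 0.46459


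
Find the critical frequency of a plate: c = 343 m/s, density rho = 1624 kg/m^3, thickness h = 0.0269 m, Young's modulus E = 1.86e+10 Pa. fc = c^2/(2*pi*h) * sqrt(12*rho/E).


12*rho/E = 12*1624/1.86e+10 = 1.04774e-06
sqrt(12*rho/E) = sqrt(1.04774e-06) = 0.00102359
c^2/(2*pi*h) = 343^2/(2*pi*0.0269) = 696075
fc = 696075 * 0.00102359 = 712.5 Hz


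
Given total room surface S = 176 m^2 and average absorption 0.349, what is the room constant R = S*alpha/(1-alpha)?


R = 176 * 0.349 / (1 - 0.349) = 94.353 m^2


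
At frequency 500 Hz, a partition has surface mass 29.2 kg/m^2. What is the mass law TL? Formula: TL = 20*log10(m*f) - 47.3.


m * f = 29.2 * 500 = 14600
20*log10(14600) = 83.2871 dB
TL = 83.2871 - 47.3 = 35.987 dB


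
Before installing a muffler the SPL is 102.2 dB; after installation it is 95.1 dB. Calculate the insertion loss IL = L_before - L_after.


Insertion loss = SPL without muffler - SPL with muffler
IL = 102.2 - 95.1 = 7.1 dB


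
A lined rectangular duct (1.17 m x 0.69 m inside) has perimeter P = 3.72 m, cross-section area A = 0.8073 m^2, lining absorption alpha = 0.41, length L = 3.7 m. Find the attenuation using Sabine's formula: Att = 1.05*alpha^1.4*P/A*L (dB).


alpha^1.4 = 0.41^1.4 = 0.28701
Attenuation rate = 1.05 * alpha^1.4 * P / A
= 1.05 * 0.28701 * 3.72 / 0.8073 = 1.38865 dB/m
Total Att = 1.38865 * 3.7 = 5.138 dB


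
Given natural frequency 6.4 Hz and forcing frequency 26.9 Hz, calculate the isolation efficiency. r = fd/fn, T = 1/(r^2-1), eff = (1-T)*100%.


r = 26.9 / 6.4 = 4.20312
r^2 - 1 = 4.20312^2 - 1 = 16.6662
T = 1/16.6662 = 0.0600017
Efficiency = (1 - 0.0600017)*100 = 94 %


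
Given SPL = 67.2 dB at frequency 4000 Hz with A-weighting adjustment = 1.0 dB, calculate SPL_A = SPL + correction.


A-weighting table: 4000 Hz -> 1.0 dB correction
SPL_A = SPL + correction = 67.2 + (1.0) = 68.2 dBA


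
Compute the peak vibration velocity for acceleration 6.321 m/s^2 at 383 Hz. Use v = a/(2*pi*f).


omega = 2*pi*f = 2*pi*383 = 2406.46 rad/s
v = a / omega = 6.321 / 2406.46 = 0.0026267 m/s


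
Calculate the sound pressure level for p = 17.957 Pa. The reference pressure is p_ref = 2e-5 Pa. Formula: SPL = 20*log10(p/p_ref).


p / p_ref = 17.957 / 2e-5 = 897850
SPL = 20 * log10(897850) = 119.06 dB


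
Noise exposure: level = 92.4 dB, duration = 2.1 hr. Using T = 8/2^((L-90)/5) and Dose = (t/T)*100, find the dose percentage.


T_allowed = 8 / 2^((92.4 - 90)/5) = 5.73582 hr
Dose = 2.1 / 5.73582 * 100 = 36.612 %


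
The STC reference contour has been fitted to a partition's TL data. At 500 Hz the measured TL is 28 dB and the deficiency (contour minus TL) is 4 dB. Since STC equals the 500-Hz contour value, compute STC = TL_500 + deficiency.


By ASTM E413, STC = value of the fitted reference contour at 500 Hz.
Contour value at 500 Hz = TL_500 + deficiency = 28 + 4 = 32
STC = 32


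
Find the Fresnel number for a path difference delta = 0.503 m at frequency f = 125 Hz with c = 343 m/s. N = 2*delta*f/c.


N = 2*delta*f/c = 2*delta/lambda, where lambda = c/f
lambda = 343 / 125 = 2.744 m
N = 2 * 0.503 / 2.744 = 0.36662


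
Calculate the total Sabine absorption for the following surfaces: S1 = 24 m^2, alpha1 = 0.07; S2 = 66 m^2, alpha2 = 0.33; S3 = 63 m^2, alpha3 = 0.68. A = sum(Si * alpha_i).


24 * 0.07 = 1.68
66 * 0.33 = 21.78
63 * 0.68 = 42.84
A_total = 1.68 + 21.78 + 42.84 = 66.3 m^2


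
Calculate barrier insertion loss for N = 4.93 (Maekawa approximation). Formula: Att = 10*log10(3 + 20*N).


3 + 20*N = 3 + 20*4.93 = 101.6
Att = 10*log10(101.6) = 20.069 dB


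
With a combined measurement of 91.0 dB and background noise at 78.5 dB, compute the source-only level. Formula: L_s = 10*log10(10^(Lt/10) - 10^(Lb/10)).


10^(91.0/10) = 1.25893e+09
10^(78.5/10) = 7.07946e+07
Difference = 1.25893e+09 - 7.07946e+07 = 1.18814e+09
L_source = 10*log10(1.18814e+09) = 90.749 dB


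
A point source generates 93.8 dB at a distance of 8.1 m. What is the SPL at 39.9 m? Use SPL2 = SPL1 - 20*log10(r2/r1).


r2/r1 = 39.9/8.1 = 4.92593
Correction = 20*log10(4.92593) = 13.8498 dB
SPL2 = 93.8 - 13.8498 = 79.95 dB


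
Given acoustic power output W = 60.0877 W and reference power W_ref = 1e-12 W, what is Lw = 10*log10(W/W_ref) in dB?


W / W_ref = 60.0877 / 1e-12 = 6.00877e+13
Lw = 10 * log10(6.00877e+13) = 137.79 dB


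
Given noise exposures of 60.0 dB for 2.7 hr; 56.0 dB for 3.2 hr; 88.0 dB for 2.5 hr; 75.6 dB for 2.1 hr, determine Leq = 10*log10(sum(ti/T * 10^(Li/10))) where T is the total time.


T_total = 2.7 + 3.2 + 2.5 + 2.1 = 10.5 hr
(2.7/10.5) * 10^(60.0/10) = 257143
(3.2/10.5) * 10^(56.0/10) = 121328
(2.5/10.5) * 10^(88.0/10) = 1.50228e+08
(2.1/10.5) * 10^(75.6/10) = 7.26156e+06
Sum = 257143 + 121328 + 1.50228e+08 + 7.26156e+06 = 1.57868e+08
Leq = 10*log10(1.57868e+08) = 81.983 dB


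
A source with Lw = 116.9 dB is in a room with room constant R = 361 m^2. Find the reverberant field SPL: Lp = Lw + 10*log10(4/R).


4/R = 4/361 = 0.0110803
Lp = 116.9 + 10*log10(0.0110803) = 97.346 dB


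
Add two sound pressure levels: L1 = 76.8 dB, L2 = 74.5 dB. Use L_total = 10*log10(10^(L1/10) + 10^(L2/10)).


10^(76.8/10) = 4.7863e+07
10^(74.5/10) = 2.81838e+07
Sum = 4.7863e+07 + 2.81838e+07 = 7.60468e+07
L_total = 10*log10(7.60468e+07) = 78.811 dB


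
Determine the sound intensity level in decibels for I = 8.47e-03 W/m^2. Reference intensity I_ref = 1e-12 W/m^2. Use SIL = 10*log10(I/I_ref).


I / I_ref = 8.47e-03 / 1e-12 = 8.47e+09
SIL = 10 * log10(8.47e+09) = 99.279 dB


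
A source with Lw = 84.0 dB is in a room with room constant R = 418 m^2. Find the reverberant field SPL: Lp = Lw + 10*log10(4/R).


4/R = 4/418 = 0.00956938
Lp = 84.0 + 10*log10(0.00956938) = 63.809 dB


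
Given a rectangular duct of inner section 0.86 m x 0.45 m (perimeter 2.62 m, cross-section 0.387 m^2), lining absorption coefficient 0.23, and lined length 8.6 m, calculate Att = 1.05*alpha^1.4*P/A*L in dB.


alpha^1.4 = 0.23^1.4 = 0.127767
Attenuation rate = 1.05 * alpha^1.4 * P / A
= 1.05 * 0.127767 * 2.62 / 0.387 = 0.908235 dB/m
Total Att = 0.908235 * 8.6 = 7.8108 dB


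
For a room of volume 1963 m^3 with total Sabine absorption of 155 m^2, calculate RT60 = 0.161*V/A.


RT60 = 0.161 * 1963 / 155 = 2.039 s


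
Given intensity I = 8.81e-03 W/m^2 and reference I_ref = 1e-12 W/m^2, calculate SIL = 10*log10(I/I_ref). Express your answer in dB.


I / I_ref = 8.81e-03 / 1e-12 = 8.81e+09
SIL = 10 * log10(8.81e+09) = 99.45 dB


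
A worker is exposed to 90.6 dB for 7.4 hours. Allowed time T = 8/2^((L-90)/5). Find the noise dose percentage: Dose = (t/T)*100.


T_allowed = 8 / 2^((90.6 - 90)/5) = 7.3615 hr
Dose = 7.4 / 7.3615 * 100 = 100.52 %


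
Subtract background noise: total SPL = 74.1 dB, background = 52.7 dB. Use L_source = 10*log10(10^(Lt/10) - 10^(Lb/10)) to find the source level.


10^(74.1/10) = 2.5704e+07
10^(52.7/10) = 186209
Difference = 2.5704e+07 - 186209 = 2.55178e+07
L_source = 10*log10(2.55178e+07) = 74.068 dB


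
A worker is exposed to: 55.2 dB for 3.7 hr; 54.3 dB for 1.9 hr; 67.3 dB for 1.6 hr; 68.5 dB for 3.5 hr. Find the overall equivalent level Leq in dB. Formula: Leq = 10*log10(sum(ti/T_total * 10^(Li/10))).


T_total = 3.7 + 1.9 + 1.6 + 3.5 = 10.7 hr
(3.7/10.7) * 10^(55.2/10) = 114503
(1.9/10.7) * 10^(54.3/10) = 47793.6
(1.6/10.7) * 10^(67.3/10) = 803038
(3.5/10.7) * 10^(68.5/10) = 2.31571e+06
Sum = 114503 + 47793.6 + 803038 + 2.31571e+06 = 3.28104e+06
Leq = 10*log10(3.28104e+06) = 65.16 dB


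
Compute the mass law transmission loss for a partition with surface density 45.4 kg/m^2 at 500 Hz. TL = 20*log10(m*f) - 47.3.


m * f = 45.4 * 500 = 22700
20*log10(22700) = 87.1205 dB
TL = 87.1205 - 47.3 = 39.821 dB


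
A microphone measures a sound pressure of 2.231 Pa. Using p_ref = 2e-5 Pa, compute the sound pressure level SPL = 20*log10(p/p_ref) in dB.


p / p_ref = 2.231 / 2e-5 = 111550
SPL = 20 * log10(111550) = 100.95 dB


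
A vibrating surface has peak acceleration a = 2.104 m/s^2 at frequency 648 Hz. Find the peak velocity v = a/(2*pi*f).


omega = 2*pi*f = 2*pi*648 = 4071.5 rad/s
v = a / omega = 2.104 / 4071.5 = 0.00051676 m/s


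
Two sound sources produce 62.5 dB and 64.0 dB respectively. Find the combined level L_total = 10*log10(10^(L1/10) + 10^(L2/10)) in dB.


10^(62.5/10) = 1.77828e+06
10^(64.0/10) = 2.51189e+06
Sum = 1.77828e+06 + 2.51189e+06 = 4.29017e+06
L_total = 10*log10(4.29017e+06) = 66.325 dB


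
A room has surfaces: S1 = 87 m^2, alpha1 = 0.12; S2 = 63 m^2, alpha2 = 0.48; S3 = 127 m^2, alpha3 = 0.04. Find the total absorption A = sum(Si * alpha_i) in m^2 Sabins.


87 * 0.12 = 10.44
63 * 0.48 = 30.24
127 * 0.04 = 5.08
A_total = 10.44 + 30.24 + 5.08 = 45.76 m^2


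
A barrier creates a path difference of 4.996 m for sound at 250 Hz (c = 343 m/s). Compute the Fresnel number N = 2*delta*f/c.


N = 2*delta*f/c = 2*delta/lambda, where lambda = c/f
lambda = 343 / 250 = 1.372 m
N = 2 * 4.996 / 1.372 = 7.2828


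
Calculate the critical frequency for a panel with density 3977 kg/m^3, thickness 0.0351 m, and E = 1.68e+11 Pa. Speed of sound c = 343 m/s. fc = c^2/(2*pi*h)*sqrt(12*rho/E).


12*rho/E = 12*3977/1.68e+11 = 2.84071e-07
sqrt(12*rho/E) = sqrt(2.84071e-07) = 0.000532983
c^2/(2*pi*h) = 343^2/(2*pi*0.0351) = 533459
fc = 533459 * 0.000532983 = 284.32 Hz


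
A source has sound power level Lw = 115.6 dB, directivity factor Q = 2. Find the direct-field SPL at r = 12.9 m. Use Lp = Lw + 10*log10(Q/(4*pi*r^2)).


4*pi*r^2 = 4*pi*12.9^2 = 2091.17 m^2
Q / (4*pi*r^2) = 2 / 2091.17 = 0.000956402
Lp = 115.6 + 10*log10(0.000956402) = 85.406 dB


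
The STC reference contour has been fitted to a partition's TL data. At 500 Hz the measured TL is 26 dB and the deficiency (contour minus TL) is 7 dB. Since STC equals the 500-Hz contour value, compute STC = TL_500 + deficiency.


By ASTM E413, STC = value of the fitted reference contour at 500 Hz.
Contour value at 500 Hz = TL_500 + deficiency = 26 + 7 = 33
STC = 33


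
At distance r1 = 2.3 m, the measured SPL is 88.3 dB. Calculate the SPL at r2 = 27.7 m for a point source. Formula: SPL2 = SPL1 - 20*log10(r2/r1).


r2/r1 = 27.7/2.3 = 12.0435
Correction = 20*log10(12.0435) = 21.6151 dB
SPL2 = 88.3 - 21.6151 = 66.685 dB


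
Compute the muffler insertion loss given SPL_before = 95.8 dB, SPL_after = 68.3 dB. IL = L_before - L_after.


Insertion loss = SPL without muffler - SPL with muffler
IL = 95.8 - 68.3 = 27.5 dB


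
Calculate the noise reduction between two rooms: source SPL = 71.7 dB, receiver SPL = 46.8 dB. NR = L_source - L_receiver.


NR = L_source - L_receiver (difference between source and receiving room levels)
NR = 71.7 - 46.8 = 24.9 dB


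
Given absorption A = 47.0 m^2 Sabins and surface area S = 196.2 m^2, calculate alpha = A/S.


Absorption coefficient = absorbed power / incident power
alpha = A / S = 47.0 / 196.2 = 0.23955


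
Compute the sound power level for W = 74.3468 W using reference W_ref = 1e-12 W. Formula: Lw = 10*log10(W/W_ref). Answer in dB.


W / W_ref = 74.3468 / 1e-12 = 7.43468e+13
Lw = 10 * log10(7.43468e+13) = 138.71 dB


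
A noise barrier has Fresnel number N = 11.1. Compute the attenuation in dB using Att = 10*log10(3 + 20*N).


3 + 20*N = 3 + 20*11.1 = 225
Att = 10*log10(225) = 23.522 dB


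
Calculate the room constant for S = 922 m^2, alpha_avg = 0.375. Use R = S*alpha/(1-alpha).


R = 922 * 0.375 / (1 - 0.375) = 553.2 m^2


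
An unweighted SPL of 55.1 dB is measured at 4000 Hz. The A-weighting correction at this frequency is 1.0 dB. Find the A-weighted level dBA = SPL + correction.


A-weighting table: 4000 Hz -> 1.0 dB correction
SPL_A = SPL + correction = 55.1 + (1.0) = 56.1 dBA


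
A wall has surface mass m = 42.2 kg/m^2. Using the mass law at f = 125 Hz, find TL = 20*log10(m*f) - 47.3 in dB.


m * f = 42.2 * 125 = 5275
20*log10(5275) = 74.4444 dB
TL = 74.4444 - 47.3 = 27.144 dB


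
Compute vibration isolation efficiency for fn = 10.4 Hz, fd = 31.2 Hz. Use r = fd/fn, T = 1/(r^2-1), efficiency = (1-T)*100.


r = 31.2 / 10.4 = 3
r^2 - 1 = 3^2 - 1 = 8
T = 1/8 = 0.125
Efficiency = (1 - 0.125)*100 = 87.5 %


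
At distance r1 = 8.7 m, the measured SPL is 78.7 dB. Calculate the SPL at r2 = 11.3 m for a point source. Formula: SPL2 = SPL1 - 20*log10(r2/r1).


r2/r1 = 11.3/8.7 = 1.29885
Correction = 20*log10(1.29885) = 2.27118 dB
SPL2 = 78.7 - 2.27118 = 76.429 dB


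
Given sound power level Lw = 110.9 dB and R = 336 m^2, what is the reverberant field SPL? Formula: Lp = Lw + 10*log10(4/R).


4/R = 4/336 = 0.0119048
Lp = 110.9 + 10*log10(0.0119048) = 91.657 dB


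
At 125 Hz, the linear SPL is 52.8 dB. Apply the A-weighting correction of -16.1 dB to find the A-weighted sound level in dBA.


A-weighting table: 125 Hz -> -16.1 dB correction
SPL_A = SPL + correction = 52.8 + (-16.1) = 36.7 dBA


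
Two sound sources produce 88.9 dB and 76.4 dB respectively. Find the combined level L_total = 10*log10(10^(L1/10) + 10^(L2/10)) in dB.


10^(88.9/10) = 7.76247e+08
10^(76.4/10) = 4.36516e+07
Sum = 7.76247e+08 + 4.36516e+07 = 8.19899e+08
L_total = 10*log10(8.19899e+08) = 89.138 dB


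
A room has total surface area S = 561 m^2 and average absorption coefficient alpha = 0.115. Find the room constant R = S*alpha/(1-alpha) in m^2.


R = 561 * 0.115 / (1 - 0.115) = 72.898 m^2


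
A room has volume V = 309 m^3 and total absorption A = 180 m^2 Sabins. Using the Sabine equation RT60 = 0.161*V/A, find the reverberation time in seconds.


RT60 = 0.161 * 309 / 180 = 0.27638 s


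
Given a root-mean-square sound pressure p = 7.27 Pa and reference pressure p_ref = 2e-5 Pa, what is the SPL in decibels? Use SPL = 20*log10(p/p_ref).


p / p_ref = 7.27 / 2e-5 = 363500
SPL = 20 * log10(363500) = 111.21 dB


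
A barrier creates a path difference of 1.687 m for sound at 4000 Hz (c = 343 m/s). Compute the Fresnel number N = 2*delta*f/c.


N = 2*delta*f/c = 2*delta/lambda, where lambda = c/f
lambda = 343 / 4000 = 0.08575 m
N = 2 * 1.687 / 0.08575 = 39.347


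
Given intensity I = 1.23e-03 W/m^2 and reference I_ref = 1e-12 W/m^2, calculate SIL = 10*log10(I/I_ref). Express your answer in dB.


I / I_ref = 1.23e-03 / 1e-12 = 1.23e+09
SIL = 10 * log10(1.23e+09) = 90.899 dB


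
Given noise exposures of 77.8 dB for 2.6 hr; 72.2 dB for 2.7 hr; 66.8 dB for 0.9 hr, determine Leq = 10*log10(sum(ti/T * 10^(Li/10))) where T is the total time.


T_total = 2.6 + 2.7 + 0.9 = 6.2 hr
(2.6/6.2) * 10^(77.8/10) = 2.52686e+07
(2.7/6.2) * 10^(72.2/10) = 7.22723e+06
(0.9/6.2) * 10^(66.8/10) = 694786
Sum = 2.52686e+07 + 7.22723e+06 + 694786 = 3.31906e+07
Leq = 10*log10(3.31906e+07) = 75.21 dB


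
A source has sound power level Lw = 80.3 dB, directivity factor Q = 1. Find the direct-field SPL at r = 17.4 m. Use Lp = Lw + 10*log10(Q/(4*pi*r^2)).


4*pi*r^2 = 4*pi*17.4^2 = 3804.59 m^2
Q / (4*pi*r^2) = 1 / 3804.59 = 0.00026284
Lp = 80.3 + 10*log10(0.00026284) = 44.497 dB


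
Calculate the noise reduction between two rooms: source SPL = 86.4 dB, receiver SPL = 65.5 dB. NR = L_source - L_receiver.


NR = L_source - L_receiver (difference between source and receiving room levels)
NR = 86.4 - 65.5 = 20.9 dB


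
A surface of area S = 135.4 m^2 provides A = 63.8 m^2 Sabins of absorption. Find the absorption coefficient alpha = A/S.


Absorption coefficient = absorbed power / incident power
alpha = A / S = 63.8 / 135.4 = 0.4712


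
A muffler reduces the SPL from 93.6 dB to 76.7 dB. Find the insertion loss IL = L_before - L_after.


Insertion loss = SPL without muffler - SPL with muffler
IL = 93.6 - 76.7 = 16.9 dB


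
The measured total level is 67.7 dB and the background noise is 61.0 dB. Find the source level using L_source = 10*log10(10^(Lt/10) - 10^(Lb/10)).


10^(67.7/10) = 5.88844e+06
10^(61.0/10) = 1.25893e+06
Difference = 5.88844e+06 - 1.25893e+06 = 4.62951e+06
L_source = 10*log10(4.62951e+06) = 66.655 dB


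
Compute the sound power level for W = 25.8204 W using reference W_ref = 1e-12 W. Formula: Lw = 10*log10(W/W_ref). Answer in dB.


W / W_ref = 25.8204 / 1e-12 = 2.58204e+13
Lw = 10 * log10(2.58204e+13) = 134.12 dB


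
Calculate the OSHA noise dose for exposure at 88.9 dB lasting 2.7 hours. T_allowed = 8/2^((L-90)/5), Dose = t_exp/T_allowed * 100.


T_allowed = 8 / 2^((88.9 - 90)/5) = 9.31787 hr
Dose = 2.7 / 9.31787 * 100 = 28.977 %


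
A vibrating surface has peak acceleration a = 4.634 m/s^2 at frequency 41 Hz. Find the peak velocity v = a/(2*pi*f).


omega = 2*pi*f = 2*pi*41 = 257.611 rad/s
v = a / omega = 4.634 / 257.611 = 0.017988 m/s


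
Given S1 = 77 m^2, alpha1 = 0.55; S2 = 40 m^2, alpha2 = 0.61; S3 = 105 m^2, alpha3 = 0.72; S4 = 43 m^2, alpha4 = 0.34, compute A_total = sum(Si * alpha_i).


77 * 0.55 = 42.35
40 * 0.61 = 24.4
105 * 0.72 = 75.6
43 * 0.34 = 14.62
A_total = 42.35 + 24.4 + 75.6 + 14.62 = 156.97 m^2


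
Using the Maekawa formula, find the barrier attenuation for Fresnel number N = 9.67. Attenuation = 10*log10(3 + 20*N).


3 + 20*N = 3 + 20*9.67 = 196.4
Att = 10*log10(196.4) = 22.931 dB


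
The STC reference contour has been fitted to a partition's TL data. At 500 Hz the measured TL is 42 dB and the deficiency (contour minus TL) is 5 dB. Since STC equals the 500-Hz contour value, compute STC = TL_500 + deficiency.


By ASTM E413, STC = value of the fitted reference contour at 500 Hz.
Contour value at 500 Hz = TL_500 + deficiency = 42 + 5 = 47
STC = 47


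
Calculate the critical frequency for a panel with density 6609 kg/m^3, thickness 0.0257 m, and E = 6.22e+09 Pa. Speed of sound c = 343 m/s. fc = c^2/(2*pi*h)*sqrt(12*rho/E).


12*rho/E = 12*6609/6.22e+09 = 1.27505e-05
sqrt(12*rho/E) = sqrt(1.27505e-05) = 0.00357078
c^2/(2*pi*h) = 343^2/(2*pi*0.0257) = 728577
fc = 728577 * 0.00357078 = 2601.6 Hz


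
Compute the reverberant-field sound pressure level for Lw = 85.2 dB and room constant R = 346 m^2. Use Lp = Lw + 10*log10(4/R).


4/R = 4/346 = 0.0115607
Lp = 85.2 + 10*log10(0.0115607) = 65.83 dB


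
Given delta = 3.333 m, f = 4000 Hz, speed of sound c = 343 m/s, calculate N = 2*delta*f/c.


N = 2*delta*f/c = 2*delta/lambda, where lambda = c/f
lambda = 343 / 4000 = 0.08575 m
N = 2 * 3.333 / 0.08575 = 77.738


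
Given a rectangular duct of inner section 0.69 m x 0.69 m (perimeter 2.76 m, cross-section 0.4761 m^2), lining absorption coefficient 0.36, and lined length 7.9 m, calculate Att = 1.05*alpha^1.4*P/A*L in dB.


alpha^1.4 = 0.36^1.4 = 0.239234
Attenuation rate = 1.05 * alpha^1.4 * P / A
= 1.05 * 0.239234 * 2.76 / 0.4761 = 1.45621 dB/m
Total Att = 1.45621 * 7.9 = 11.504 dB


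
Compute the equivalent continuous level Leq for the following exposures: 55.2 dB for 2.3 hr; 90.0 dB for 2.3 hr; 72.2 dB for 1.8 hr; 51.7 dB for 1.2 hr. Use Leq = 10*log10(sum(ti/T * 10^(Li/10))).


T_total = 2.3 + 2.3 + 1.8 + 1.2 = 7.6 hr
(2.3/7.6) * 10^(55.2/10) = 100211
(2.3/7.6) * 10^(90.0/10) = 3.02632e+08
(1.8/7.6) * 10^(72.2/10) = 3.9306e+06
(1.2/7.6) * 10^(51.7/10) = 23354.3
Sum = 100211 + 3.02632e+08 + 3.9306e+06 + 23354.3 = 3.06686e+08
Leq = 10*log10(3.06686e+08) = 84.867 dB


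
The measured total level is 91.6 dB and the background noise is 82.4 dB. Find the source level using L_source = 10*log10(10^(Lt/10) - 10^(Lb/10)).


10^(91.6/10) = 1.44544e+09
10^(82.4/10) = 1.7378e+08
Difference = 1.44544e+09 - 1.7378e+08 = 1.27166e+09
L_source = 10*log10(1.27166e+09) = 91.044 dB


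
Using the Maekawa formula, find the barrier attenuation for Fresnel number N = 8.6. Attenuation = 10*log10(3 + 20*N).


3 + 20*N = 3 + 20*8.6 = 175
Att = 10*log10(175) = 22.43 dB


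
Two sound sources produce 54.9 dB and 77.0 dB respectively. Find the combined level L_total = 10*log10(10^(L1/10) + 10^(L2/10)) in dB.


10^(54.9/10) = 309030
10^(77.0/10) = 5.01187e+07
Sum = 309030 + 5.01187e+07 = 5.04277e+07
L_total = 10*log10(5.04277e+07) = 77.027 dB


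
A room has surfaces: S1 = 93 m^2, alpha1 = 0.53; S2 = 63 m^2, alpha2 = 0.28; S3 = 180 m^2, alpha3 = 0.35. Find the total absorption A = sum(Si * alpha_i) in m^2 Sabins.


93 * 0.53 = 49.29
63 * 0.28 = 17.64
180 * 0.35 = 63
A_total = 49.29 + 17.64 + 63 = 129.93 m^2


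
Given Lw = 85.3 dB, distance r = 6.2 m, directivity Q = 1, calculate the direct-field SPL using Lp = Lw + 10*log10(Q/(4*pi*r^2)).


4*pi*r^2 = 4*pi*6.2^2 = 483.051 m^2
Q / (4*pi*r^2) = 1 / 483.051 = 0.00207017
Lp = 85.3 + 10*log10(0.00207017) = 58.46 dB


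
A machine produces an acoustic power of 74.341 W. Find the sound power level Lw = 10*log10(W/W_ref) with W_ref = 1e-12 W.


W / W_ref = 74.341 / 1e-12 = 7.4341e+13
Lw = 10 * log10(7.4341e+13) = 138.71 dB


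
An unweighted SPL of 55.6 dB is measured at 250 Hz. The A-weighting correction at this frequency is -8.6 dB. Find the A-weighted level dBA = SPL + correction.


A-weighting table: 250 Hz -> -8.6 dB correction
SPL_A = SPL + correction = 55.6 + (-8.6) = 47 dBA


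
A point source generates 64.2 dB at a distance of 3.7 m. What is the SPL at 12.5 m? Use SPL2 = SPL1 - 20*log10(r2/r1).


r2/r1 = 12.5/3.7 = 3.37838
Correction = 20*log10(3.37838) = 10.5742 dB
SPL2 = 64.2 - 10.5742 = 53.626 dB


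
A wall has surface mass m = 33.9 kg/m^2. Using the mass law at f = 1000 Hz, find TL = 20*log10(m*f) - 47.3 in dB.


m * f = 33.9 * 1000 = 33900
20*log10(33900) = 90.604 dB
TL = 90.604 - 47.3 = 43.304 dB


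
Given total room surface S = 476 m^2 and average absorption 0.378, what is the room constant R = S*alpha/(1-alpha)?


R = 476 * 0.378 / (1 - 0.378) = 289.27 m^2


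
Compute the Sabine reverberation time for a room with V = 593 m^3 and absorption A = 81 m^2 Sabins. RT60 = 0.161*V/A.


RT60 = 0.161 * 593 / 81 = 1.1787 s


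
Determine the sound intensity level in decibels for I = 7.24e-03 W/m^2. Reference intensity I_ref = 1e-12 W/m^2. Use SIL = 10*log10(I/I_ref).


I / I_ref = 7.24e-03 / 1e-12 = 7.24e+09
SIL = 10 * log10(7.24e+09) = 98.597 dB


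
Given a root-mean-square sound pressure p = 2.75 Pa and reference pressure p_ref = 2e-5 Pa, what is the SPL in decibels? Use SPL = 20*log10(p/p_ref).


p / p_ref = 2.75 / 2e-5 = 137500
SPL = 20 * log10(137500) = 102.77 dB


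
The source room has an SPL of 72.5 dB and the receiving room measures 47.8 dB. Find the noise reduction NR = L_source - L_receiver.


NR = L_source - L_receiver (difference between source and receiving room levels)
NR = 72.5 - 47.8 = 24.7 dB


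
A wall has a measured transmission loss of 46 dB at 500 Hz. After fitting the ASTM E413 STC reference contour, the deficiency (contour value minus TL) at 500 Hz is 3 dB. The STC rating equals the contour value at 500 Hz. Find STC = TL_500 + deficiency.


By ASTM E413, STC = value of the fitted reference contour at 500 Hz.
Contour value at 500 Hz = TL_500 + deficiency = 46 + 3 = 49
STC = 49


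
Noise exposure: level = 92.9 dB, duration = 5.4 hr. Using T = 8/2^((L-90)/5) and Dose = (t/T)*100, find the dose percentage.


T_allowed = 8 / 2^((92.9 - 90)/5) = 5.35171 hr
Dose = 5.4 / 5.35171 * 100 = 100.9 %


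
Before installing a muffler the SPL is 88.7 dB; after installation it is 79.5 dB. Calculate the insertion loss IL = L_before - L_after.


Insertion loss = SPL without muffler - SPL with muffler
IL = 88.7 - 79.5 = 9.2 dB


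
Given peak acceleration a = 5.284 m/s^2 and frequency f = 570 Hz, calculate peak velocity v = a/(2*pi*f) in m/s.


omega = 2*pi*f = 2*pi*570 = 3581.42 rad/s
v = a / omega = 5.284 / 3581.42 = 0.0014754 m/s


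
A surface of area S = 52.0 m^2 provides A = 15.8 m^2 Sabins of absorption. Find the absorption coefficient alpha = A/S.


Absorption coefficient = absorbed power / incident power
alpha = A / S = 15.8 / 52.0 = 0.30385


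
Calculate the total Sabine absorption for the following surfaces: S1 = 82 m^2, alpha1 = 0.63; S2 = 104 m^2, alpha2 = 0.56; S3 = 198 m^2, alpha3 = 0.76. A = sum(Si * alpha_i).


82 * 0.63 = 51.66
104 * 0.56 = 58.24
198 * 0.76 = 150.48
A_total = 51.66 + 58.24 + 150.48 = 260.38 m^2


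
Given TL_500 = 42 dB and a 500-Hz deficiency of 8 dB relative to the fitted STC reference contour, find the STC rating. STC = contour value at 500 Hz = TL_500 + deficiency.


By ASTM E413, STC = value of the fitted reference contour at 500 Hz.
Contour value at 500 Hz = TL_500 + deficiency = 42 + 8 = 50
STC = 50


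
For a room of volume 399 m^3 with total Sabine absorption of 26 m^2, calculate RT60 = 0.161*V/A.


RT60 = 0.161 * 399 / 26 = 2.4707 s


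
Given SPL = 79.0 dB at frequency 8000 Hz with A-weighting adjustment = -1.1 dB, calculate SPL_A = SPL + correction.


A-weighting table: 8000 Hz -> -1.1 dB correction
SPL_A = SPL + correction = 79.0 + (-1.1) = 77.9 dBA


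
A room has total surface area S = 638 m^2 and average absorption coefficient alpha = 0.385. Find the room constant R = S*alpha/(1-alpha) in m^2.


R = 638 * 0.385 / (1 - 0.385) = 399.4 m^2


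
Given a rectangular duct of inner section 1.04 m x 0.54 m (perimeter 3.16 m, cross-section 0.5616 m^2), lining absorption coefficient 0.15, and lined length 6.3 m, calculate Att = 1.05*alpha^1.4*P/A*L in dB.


alpha^1.4 = 0.15^1.4 = 0.0702308
Attenuation rate = 1.05 * alpha^1.4 * P / A
= 1.05 * 0.0702308 * 3.16 / 0.5616 = 0.414932 dB/m
Total Att = 0.414932 * 6.3 = 2.6141 dB


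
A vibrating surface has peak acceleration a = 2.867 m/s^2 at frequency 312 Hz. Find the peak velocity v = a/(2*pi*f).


omega = 2*pi*f = 2*pi*312 = 1960.35 rad/s
v = a / omega = 2.867 / 1960.35 = 0.0014625 m/s


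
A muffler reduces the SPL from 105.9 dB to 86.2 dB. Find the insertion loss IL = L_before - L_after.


Insertion loss = SPL without muffler - SPL with muffler
IL = 105.9 - 86.2 = 19.7 dB


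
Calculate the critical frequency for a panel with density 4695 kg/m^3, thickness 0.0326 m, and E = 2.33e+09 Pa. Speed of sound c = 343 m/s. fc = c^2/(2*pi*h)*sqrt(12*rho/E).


12*rho/E = 12*4695/2.33e+09 = 2.41803e-05
sqrt(12*rho/E) = sqrt(2.41803e-05) = 0.00491735
c^2/(2*pi*h) = 343^2/(2*pi*0.0326) = 574369
fc = 574369 * 0.00491735 = 2824.4 Hz


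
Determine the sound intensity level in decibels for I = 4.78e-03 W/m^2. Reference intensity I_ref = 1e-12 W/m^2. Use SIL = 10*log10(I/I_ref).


I / I_ref = 4.78e-03 / 1e-12 = 4.78e+09
SIL = 10 * log10(4.78e+09) = 96.794 dB


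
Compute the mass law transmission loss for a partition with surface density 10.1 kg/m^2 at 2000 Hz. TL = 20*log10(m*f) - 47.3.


m * f = 10.1 * 2000 = 20200
20*log10(20200) = 86.107 dB
TL = 86.107 - 47.3 = 38.807 dB


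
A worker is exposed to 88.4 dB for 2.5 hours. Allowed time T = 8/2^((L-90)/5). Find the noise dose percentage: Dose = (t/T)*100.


T_allowed = 8 / 2^((88.4 - 90)/5) = 9.98664 hr
Dose = 2.5 / 9.98664 * 100 = 25.033 %


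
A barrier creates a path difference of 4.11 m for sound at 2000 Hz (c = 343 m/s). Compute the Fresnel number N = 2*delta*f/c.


N = 2*delta*f/c = 2*delta/lambda, where lambda = c/f
lambda = 343 / 2000 = 0.1715 m
N = 2 * 4.11 / 0.1715 = 47.93


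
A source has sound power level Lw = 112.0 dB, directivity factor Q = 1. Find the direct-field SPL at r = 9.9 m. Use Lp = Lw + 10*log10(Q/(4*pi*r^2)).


4*pi*r^2 = 4*pi*9.9^2 = 1231.63 m^2
Q / (4*pi*r^2) = 1 / 1231.63 = 0.000811932
Lp = 112.0 + 10*log10(0.000811932) = 81.095 dB


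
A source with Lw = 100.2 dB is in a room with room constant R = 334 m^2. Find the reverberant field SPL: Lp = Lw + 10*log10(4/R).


4/R = 4/334 = 0.011976
Lp = 100.2 + 10*log10(0.011976) = 80.983 dB


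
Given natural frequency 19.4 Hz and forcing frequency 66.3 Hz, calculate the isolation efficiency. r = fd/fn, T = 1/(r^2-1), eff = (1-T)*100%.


r = 66.3 / 19.4 = 3.41753
r^2 - 1 = 3.41753^2 - 1 = 10.6795
T = 1/10.6795 = 0.0936373
Efficiency = (1 - 0.0936373)*100 = 90.636 %


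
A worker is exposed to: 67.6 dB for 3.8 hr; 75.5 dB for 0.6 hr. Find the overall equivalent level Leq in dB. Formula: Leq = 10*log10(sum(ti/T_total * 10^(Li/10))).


T_total = 3.8 + 0.6 = 4.4 hr
(3.8/4.4) * 10^(67.6/10) = 4.96971e+06
(0.6/4.4) * 10^(75.5/10) = 4.83836e+06
Sum = 4.96971e+06 + 4.83836e+06 = 9.80807e+06
Leq = 10*log10(9.80807e+06) = 69.916 dB


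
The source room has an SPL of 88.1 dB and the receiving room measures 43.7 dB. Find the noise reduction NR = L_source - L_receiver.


NR = L_source - L_receiver (difference between source and receiving room levels)
NR = 88.1 - 43.7 = 44.4 dB


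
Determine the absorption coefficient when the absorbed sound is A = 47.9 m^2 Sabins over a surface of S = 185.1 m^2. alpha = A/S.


Absorption coefficient = absorbed power / incident power
alpha = A / S = 47.9 / 185.1 = 0.25878


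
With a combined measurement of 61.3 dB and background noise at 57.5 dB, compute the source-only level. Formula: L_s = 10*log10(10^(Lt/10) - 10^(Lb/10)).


10^(61.3/10) = 1.34896e+06
10^(57.5/10) = 562341
Difference = 1.34896e+06 - 562341 = 786619
L_source = 10*log10(786619) = 58.958 dB


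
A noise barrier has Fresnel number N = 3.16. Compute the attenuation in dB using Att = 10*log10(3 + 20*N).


3 + 20*N = 3 + 20*3.16 = 66.2
Att = 10*log10(66.2) = 18.209 dB


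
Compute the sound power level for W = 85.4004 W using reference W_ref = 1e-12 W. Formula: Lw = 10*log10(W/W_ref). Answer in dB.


W / W_ref = 85.4004 / 1e-12 = 8.54004e+13
Lw = 10 * log10(8.54004e+13) = 139.31 dB


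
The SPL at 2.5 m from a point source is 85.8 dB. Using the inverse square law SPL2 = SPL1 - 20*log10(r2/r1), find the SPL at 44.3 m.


r2/r1 = 44.3/2.5 = 17.72
Correction = 20*log10(17.72) = 24.9693 dB
SPL2 = 85.8 - 24.9693 = 60.831 dB


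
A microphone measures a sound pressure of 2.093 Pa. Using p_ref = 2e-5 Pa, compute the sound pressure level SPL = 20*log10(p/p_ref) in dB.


p / p_ref = 2.093 / 2e-5 = 104650
SPL = 20 * log10(104650) = 100.39 dB


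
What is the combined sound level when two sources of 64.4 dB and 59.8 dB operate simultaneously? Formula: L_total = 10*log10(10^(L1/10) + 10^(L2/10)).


10^(64.4/10) = 2.75423e+06
10^(59.8/10) = 954993
Sum = 2.75423e+06 + 954993 = 3.70922e+06
L_total = 10*log10(3.70922e+06) = 65.693 dB


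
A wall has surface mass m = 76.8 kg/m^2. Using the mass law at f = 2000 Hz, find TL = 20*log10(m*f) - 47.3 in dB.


m * f = 76.8 * 2000 = 153600
20*log10(153600) = 103.728 dB
TL = 103.728 - 47.3 = 56.428 dB


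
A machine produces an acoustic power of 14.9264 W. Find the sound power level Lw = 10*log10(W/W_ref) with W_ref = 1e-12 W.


W / W_ref = 14.9264 / 1e-12 = 1.49264e+13
Lw = 10 * log10(1.49264e+13) = 131.74 dB


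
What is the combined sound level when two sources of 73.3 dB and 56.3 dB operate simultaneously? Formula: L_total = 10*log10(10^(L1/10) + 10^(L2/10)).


10^(73.3/10) = 2.13796e+07
10^(56.3/10) = 426580
Sum = 2.13796e+07 + 426580 = 2.18062e+07
L_total = 10*log10(2.18062e+07) = 73.386 dB


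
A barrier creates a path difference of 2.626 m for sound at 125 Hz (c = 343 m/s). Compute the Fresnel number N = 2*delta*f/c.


N = 2*delta*f/c = 2*delta/lambda, where lambda = c/f
lambda = 343 / 125 = 2.744 m
N = 2 * 2.626 / 2.744 = 1.914


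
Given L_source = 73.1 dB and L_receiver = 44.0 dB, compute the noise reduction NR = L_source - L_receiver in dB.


NR = L_source - L_receiver (difference between source and receiving room levels)
NR = 73.1 - 44.0 = 29.1 dB


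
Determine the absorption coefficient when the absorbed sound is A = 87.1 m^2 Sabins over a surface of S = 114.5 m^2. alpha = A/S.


Absorption coefficient = absorbed power / incident power
alpha = A / S = 87.1 / 114.5 = 0.7607


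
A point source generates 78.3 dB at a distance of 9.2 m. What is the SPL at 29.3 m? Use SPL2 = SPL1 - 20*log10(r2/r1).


r2/r1 = 29.3/9.2 = 3.18478
Correction = 20*log10(3.18478) = 10.0616 dB
SPL2 = 78.3 - 10.0616 = 68.238 dB


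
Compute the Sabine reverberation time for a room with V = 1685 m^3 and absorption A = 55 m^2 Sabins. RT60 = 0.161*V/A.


RT60 = 0.161 * 1685 / 55 = 4.9325 s


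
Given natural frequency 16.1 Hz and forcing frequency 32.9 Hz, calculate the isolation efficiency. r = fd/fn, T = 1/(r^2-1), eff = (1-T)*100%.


r = 32.9 / 16.1 = 2.04348
r^2 - 1 = 2.04348^2 - 1 = 3.17581
T = 1/3.17581 = 0.31488
Efficiency = (1 - 0.31488)*100 = 68.512 %


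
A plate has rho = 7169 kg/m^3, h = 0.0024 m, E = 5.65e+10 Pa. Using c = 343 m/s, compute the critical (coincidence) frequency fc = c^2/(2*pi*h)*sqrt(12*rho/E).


12*rho/E = 12*7169/5.65e+10 = 1.52262e-06
sqrt(12*rho/E) = sqrt(1.52262e-06) = 0.00123394
c^2/(2*pi*h) = 343^2/(2*pi*0.0024) = 7.80184e+06
fc = 7.80184e+06 * 0.00123394 = 9627 Hz


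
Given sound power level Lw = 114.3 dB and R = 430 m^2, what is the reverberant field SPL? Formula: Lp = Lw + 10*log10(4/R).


4/R = 4/430 = 0.00930233
Lp = 114.3 + 10*log10(0.00930233) = 93.986 dB


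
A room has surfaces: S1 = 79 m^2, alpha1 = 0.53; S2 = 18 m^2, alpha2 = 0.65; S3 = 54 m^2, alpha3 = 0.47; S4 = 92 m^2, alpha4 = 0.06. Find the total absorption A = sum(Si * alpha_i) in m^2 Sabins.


79 * 0.53 = 41.87
18 * 0.65 = 11.7
54 * 0.47 = 25.38
92 * 0.06 = 5.52
A_total = 41.87 + 11.7 + 25.38 + 5.52 = 84.47 m^2


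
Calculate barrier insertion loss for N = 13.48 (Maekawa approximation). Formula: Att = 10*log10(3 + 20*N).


3 + 20*N = 3 + 20*13.48 = 272.6
Att = 10*log10(272.6) = 24.355 dB


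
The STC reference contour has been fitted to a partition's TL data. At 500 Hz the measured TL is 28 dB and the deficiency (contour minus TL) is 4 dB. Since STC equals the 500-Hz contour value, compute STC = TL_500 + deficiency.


By ASTM E413, STC = value of the fitted reference contour at 500 Hz.
Contour value at 500 Hz = TL_500 + deficiency = 28 + 4 = 32
STC = 32


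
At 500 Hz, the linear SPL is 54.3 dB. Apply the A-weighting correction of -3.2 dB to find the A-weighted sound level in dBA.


A-weighting table: 500 Hz -> -3.2 dB correction
SPL_A = SPL + correction = 54.3 + (-3.2) = 51.1 dBA


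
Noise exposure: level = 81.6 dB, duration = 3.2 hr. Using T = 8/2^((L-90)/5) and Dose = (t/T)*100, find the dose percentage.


T_allowed = 8 / 2^((81.6 - 90)/5) = 25.6342 hr
Dose = 3.2 / 25.6342 * 100 = 12.483 %


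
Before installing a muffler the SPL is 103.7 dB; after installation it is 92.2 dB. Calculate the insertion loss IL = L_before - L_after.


Insertion loss = SPL without muffler - SPL with muffler
IL = 103.7 - 92.2 = 11.5 dB


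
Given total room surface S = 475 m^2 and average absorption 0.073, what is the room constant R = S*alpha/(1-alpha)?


R = 475 * 0.073 / (1 - 0.073) = 37.406 m^2


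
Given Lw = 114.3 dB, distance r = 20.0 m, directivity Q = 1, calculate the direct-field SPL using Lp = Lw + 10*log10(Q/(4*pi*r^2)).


4*pi*r^2 = 4*pi*20.0^2 = 5026.55 m^2
Q / (4*pi*r^2) = 1 / 5026.55 = 0.000198944
Lp = 114.3 + 10*log10(0.000198944) = 77.287 dB


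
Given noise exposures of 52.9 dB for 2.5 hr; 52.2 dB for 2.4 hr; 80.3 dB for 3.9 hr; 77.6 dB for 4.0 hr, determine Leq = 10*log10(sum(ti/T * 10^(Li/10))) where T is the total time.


T_total = 2.5 + 2.4 + 3.9 + 4.0 = 12.8 hr
(2.5/12.8) * 10^(52.9/10) = 38082.9
(2.4/12.8) * 10^(52.2/10) = 31117.3
(3.9/12.8) * 10^(80.3/10) = 3.26479e+07
(4.0/12.8) * 10^(77.6/10) = 1.79825e+07
Sum = 38082.9 + 31117.3 + 3.26479e+07 + 1.79825e+07 = 5.06996e+07
Leq = 10*log10(5.06996e+07) = 77.05 dB


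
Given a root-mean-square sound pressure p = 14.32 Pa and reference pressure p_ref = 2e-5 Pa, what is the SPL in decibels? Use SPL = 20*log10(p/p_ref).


p / p_ref = 14.32 / 2e-5 = 716000
SPL = 20 * log10(716000) = 117.1 dB


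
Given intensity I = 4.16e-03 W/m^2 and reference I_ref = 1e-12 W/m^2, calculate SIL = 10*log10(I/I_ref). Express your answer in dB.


I / I_ref = 4.16e-03 / 1e-12 = 4.16e+09
SIL = 10 * log10(4.16e+09) = 96.191 dB


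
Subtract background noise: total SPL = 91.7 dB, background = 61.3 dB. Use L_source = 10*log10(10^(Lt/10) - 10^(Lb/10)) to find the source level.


10^(91.7/10) = 1.47911e+09
10^(61.3/10) = 1.34896e+06
Difference = 1.47911e+09 - 1.34896e+06 = 1.47776e+09
L_source = 10*log10(1.47776e+09) = 91.696 dB


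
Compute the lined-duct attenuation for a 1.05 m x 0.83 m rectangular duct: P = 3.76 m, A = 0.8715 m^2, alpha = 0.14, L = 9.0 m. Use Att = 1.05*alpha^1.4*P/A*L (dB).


alpha^1.4 = 0.14^1.4 = 0.0637645
Attenuation rate = 1.05 * alpha^1.4 * P / A
= 1.05 * 0.0637645 * 3.76 / 0.8715 = 0.288861 dB/m
Total Att = 0.288861 * 9.0 = 2.5997 dB


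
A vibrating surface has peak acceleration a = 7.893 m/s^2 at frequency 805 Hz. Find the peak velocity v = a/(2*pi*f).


omega = 2*pi*f = 2*pi*805 = 5057.96 rad/s
v = a / omega = 7.893 / 5057.96 = 0.0015605 m/s


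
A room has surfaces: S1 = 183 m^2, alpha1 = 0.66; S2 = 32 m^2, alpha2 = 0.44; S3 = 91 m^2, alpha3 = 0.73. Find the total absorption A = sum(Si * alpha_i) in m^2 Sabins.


183 * 0.66 = 120.78
32 * 0.44 = 14.08
91 * 0.73 = 66.43
A_total = 120.78 + 14.08 + 66.43 = 201.29 m^2


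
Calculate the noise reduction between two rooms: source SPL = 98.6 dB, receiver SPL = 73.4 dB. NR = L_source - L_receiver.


NR = L_source - L_receiver (difference between source and receiving room levels)
NR = 98.6 - 73.4 = 25.2 dB


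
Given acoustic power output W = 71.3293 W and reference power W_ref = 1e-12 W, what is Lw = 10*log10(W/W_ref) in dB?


W / W_ref = 71.3293 / 1e-12 = 7.13293e+13
Lw = 10 * log10(7.13293e+13) = 138.53 dB
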